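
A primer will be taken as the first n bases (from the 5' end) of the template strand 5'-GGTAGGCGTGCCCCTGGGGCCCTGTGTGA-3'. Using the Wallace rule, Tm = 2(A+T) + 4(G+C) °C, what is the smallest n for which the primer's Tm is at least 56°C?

First 15 bases: GGTAGGCGTGCCCCT → Tm = 52°C (< 56°C)
First 16 bases: GGTAGGCGTGCCCCTG → Tm = 56°C (≥ 56°C)
Since every base adds ≥2°C, Tm only increases with n, so the threshold is first crossed at n = 16.

n = 16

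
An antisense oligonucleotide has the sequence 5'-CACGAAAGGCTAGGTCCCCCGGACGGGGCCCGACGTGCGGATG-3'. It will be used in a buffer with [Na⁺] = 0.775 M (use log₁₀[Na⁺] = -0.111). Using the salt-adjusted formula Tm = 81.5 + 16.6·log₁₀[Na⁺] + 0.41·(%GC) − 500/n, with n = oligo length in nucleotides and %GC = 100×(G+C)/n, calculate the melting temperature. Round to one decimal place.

97.6°C

Length n = 43. Counting bases: A=8, C=14, T=4, G=17
G+C = 31, so %GC = 31/43 × 100 = 72.093%
Salt term: 16.6 × (-0.111) = -1.843
GC term: 0.41 × 72.093 = 29.558; length term: −500/43 = −11.628
Tm = 81.5 + (-1.843) + 29.558 − 11.628 = 97.587 → 97.6°C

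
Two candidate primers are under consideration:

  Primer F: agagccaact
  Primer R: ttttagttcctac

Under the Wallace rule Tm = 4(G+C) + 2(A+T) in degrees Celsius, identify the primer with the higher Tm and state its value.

Primer R, 34°C

Primer F: A+T=5, G+C=5 → Tm = 2(5)+4(5) = 30°C
Primer R: A+T=9, G+C=4 → Tm = 2(9)+4(4) = 34°C
30°C vs 34°C → primer R is higher.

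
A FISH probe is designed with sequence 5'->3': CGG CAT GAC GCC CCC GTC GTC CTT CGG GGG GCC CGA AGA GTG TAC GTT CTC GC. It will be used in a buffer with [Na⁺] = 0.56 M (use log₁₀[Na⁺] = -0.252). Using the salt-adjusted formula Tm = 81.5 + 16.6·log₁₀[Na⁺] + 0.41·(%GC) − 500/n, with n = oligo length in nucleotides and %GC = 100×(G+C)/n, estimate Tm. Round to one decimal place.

Length n = 53. Base counts: T=10, G=18, A=6, C=19
G+C = 37, so %GC = 37/53 × 100 = 69.811%
Salt term: 16.6 × (-0.252) = -4.183
GC term: 0.41 × 69.811 = 28.623; length term: −500/53 = −9.434
Tm = 81.5 + (-4.183) + 28.623 − 9.434 = 96.506 → 96.5°C

96.5°C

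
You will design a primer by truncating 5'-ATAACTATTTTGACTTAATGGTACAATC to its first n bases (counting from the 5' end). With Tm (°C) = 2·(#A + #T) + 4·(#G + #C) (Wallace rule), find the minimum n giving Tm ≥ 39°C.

n = 17

First 16 bases: ATAACTATTTTGACTT → Tm = 38°C (< 39°C)
First 17 bases: ATAACTATTTTGACTTA → Tm = 40°C (≥ 39°C)
Each additional base adds 2°C (A/T) or 4°C (G/C), so Tm is non-decreasing in n; n = 17 is the first length to reach 39°C.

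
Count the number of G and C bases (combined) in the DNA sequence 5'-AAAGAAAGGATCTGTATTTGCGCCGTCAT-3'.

Base counts: C=5, T=8, G=7, A=9
G+C = 7 + 5 = 12

12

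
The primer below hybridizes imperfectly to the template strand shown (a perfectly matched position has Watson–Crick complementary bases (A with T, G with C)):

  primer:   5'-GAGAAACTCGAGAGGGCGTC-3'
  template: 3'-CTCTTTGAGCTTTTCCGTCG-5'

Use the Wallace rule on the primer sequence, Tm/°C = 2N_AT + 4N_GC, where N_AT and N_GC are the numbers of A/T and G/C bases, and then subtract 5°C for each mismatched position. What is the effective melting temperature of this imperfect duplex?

44°C

Primer base counts: A=6, T=2, G=8, C=4 → A+T=8, G+C=12
Perfect-match Tm = 2(8) + 4(12) = 16 + 48 = 64°C
Mismatches (positions where the bases are not complementary): 4 (at positions 12, 14, 18, 19)
Effective Tm = 64 − 4×5 = 64 − 20 = 44°C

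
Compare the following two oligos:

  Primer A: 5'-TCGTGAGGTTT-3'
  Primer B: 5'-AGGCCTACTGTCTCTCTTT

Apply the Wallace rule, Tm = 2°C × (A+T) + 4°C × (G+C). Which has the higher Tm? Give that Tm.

Primer B, 56°C

Primer A: A+T=6, G+C=5 → Tm = 2(6)+4(5) = 32°C
Primer B: A+T=10, G+C=9 → Tm = 2(10)+4(9) = 56°C
32°C vs 56°C → primer B is higher.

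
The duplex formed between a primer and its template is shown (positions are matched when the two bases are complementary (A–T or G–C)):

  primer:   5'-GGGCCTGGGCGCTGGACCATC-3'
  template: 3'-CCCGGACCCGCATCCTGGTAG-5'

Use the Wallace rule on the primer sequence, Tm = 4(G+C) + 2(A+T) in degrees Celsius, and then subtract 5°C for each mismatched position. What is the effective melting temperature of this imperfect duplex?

64°C

Primer base counts: A=2, T=3, G=9, C=7 → A+T=5, G+C=16
Perfect-match Tm = 2(5) + 4(16) = 10 + 64 = 74°C
Mismatches (positions where the bases are not complementary): 2 (at positions 12, 13)
Effective Tm = 74 − 2×5 = 74 − 10 = 64°C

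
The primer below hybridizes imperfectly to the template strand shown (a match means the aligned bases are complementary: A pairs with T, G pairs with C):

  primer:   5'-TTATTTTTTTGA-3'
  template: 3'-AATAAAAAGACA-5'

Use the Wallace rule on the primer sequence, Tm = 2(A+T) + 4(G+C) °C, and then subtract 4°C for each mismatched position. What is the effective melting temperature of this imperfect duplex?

18°C

Primer base counts: A=2, T=9, G=1, C=0 → A+T=11, G+C=1
Perfect-match Tm = 2(11) + 4(1) = 22 + 4 = 26°C
Mismatches (positions where the bases are not complementary): 2 (at positions 9, 12)
Effective Tm = 26 − 2×4 = 26 − 8 = 18°C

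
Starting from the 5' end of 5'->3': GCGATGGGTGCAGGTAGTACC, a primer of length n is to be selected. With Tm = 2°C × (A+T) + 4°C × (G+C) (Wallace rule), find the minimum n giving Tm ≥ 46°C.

First 13 bases: GCGATGGGTGCAG → Tm = 44°C (< 46°C)
First 14 bases: GCGATGGGTGCAGG → Tm = 48°C (≥ 46°C)
Each additional base adds 2°C (A/T) or 4°C (G/C), so Tm is non-decreasing in n; n = 14 is the first length to reach 46°C.

n = 14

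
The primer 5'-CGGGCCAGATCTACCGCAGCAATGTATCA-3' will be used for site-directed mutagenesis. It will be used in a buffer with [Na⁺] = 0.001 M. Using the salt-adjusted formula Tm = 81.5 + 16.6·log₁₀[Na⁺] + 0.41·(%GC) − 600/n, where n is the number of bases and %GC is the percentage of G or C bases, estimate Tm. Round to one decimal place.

33.6°C

Length n = 29. Counting bases: T=5, G=7, C=9, A=8
G+C = 16, so %GC = 16/29 × 100 = 55.172%
Salt term: 16.6 × (-3) = -49.8
GC term: 0.41 × 55.172 = 22.621; length term: −600/29 = −20.69
Tm = 81.5 + (-49.8) + 22.621 − 20.69 = 33.631 → 33.6°C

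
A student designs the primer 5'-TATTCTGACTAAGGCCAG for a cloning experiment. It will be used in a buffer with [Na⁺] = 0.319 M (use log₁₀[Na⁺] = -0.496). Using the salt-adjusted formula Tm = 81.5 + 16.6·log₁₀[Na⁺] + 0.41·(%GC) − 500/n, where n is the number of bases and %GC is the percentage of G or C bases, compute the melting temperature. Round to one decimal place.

63.7°C

Length n = 18. T=5, C=4, G=4, A=5
G+C = 8, so %GC = 8/18 × 100 = 44.444%
Salt term: 16.6 × (-0.496) = -8.234
GC term: 0.41 × 44.444 = 18.222; length term: −500/18 = −27.778
Tm = 81.5 + (-8.234) + 18.222 − 27.778 = 63.71 → 63.7°C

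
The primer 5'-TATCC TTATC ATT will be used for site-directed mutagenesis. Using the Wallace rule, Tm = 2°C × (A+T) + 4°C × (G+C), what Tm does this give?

32°C

Scanning the sequence gives A=3, G=0, T=7, C=3.
A+T = 10, G+C = 3
Tm = 2(10) + 4(3) = 20 + 12 = 32°C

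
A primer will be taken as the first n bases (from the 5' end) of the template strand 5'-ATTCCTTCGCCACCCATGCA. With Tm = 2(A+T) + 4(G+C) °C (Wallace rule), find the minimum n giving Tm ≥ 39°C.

n = 13

First 12 bases: ATTCCTTCGCCA → Tm = 36°C (< 39°C)
First 13 bases: ATTCCTTCGCCAC → Tm = 40°C (≥ 39°C)
Since every base adds ≥2°C, Tm only increases with n, so the threshold is first crossed at n = 13.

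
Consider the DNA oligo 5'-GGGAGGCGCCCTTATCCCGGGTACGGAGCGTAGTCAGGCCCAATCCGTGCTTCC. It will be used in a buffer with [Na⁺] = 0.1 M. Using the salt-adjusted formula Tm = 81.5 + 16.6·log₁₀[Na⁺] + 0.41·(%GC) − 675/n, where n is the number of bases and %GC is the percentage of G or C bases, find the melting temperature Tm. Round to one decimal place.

79.7°C

Length n = 54. Scanning the sequence gives C=18, A=8, G=18, T=10.
G+C = 36, so %GC = 36/54 × 100 = 66.667%
Salt term: 16.6 × (-1) = -16.6
GC term: 0.41 × 66.667 = 27.333; length term: −675/54 = −12.5
Tm = 81.5 + (-16.6) + 27.333 − 12.5 = 79.733 → 79.7°C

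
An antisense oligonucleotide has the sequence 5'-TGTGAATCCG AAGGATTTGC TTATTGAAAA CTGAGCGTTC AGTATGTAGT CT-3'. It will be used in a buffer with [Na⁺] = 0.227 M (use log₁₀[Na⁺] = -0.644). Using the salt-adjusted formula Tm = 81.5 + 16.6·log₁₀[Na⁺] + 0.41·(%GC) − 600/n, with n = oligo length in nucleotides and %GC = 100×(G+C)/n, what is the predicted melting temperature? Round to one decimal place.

Length n = 52. Base counts: T=18, C=7, G=13, A=14
G+C = 20, so %GC = 20/52 × 100 = 38.462%
Salt term: 16.6 × (-0.644) = -10.69
GC term: 0.41 × 38.462 = 15.769; length term: −600/52 = −11.538
Tm = 81.5 + (-10.69) + 15.769 − 11.538 = 75.041 → 75.0°C

75.0°C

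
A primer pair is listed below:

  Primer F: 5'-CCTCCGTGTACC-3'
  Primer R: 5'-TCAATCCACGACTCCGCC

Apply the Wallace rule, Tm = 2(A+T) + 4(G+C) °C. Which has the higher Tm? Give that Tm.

Primer F: A+T=4, G+C=8 → Tm = 2(4)+4(8) = 40°C
Primer R: A+T=7, G+C=11 → Tm = 2(7)+4(11) = 58°C
40°C vs 58°C → primer R is higher.

Primer R, 58°C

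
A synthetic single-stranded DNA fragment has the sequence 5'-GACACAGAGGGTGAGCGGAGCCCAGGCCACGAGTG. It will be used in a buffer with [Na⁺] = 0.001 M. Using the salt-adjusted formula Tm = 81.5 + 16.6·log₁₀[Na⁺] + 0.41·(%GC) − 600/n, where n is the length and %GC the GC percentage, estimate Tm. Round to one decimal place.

42.7°C

Length n = 35. Base counts: A=9, C=9, T=2, G=15
G+C = 24, so %GC = 24/35 × 100 = 68.571%
Salt term: 16.6 × (-3) = -49.8
GC term: 0.41 × 68.571 = 28.114; length term: −600/35 = −17.143
Tm = 81.5 + (-49.8) + 28.114 − 17.143 = 42.671 → 42.7°C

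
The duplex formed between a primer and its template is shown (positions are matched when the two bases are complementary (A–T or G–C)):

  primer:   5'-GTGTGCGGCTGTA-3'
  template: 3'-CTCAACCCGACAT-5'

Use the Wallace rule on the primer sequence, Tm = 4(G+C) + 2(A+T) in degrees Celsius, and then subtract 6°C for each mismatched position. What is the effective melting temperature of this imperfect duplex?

Primer base counts: A=1, T=4, G=6, C=2 → A+T=5, G+C=8
Perfect-match Tm = 2(5) + 4(8) = 10 + 32 = 42°C
Mismatches (positions where the bases are not complementary): 3 (at positions 2, 5, 6)
Effective Tm = 42 − 3×6 = 42 − 18 = 24°C

24°C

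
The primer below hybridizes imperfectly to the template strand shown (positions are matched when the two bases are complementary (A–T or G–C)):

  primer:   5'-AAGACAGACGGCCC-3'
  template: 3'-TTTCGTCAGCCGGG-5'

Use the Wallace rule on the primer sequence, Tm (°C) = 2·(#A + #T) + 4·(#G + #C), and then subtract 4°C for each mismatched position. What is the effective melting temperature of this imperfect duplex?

34°C

Primer base counts: A=5, T=0, G=4, C=5 → A+T=5, G+C=9
Perfect-match Tm = 2(5) + 4(9) = 10 + 36 = 46°C
Mismatches (positions where the bases are not complementary): 3 (at positions 3, 4, 8)
Effective Tm = 46 − 3×4 = 46 − 12 = 34°C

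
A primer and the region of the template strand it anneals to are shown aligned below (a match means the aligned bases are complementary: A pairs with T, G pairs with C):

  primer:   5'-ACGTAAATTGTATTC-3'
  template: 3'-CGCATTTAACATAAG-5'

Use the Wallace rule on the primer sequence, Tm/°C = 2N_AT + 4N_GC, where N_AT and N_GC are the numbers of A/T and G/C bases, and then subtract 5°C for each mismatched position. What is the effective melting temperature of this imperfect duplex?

Primer base counts: A=5, T=6, G=2, C=2 → A+T=11, G+C=4
Perfect-match Tm = 2(11) + 4(4) = 22 + 16 = 38°C
Mismatches (positions where the bases are not complementary): 1 (at position 1)
Effective Tm = 38 − 1×5 = 38 − 5 = 33°C

33°C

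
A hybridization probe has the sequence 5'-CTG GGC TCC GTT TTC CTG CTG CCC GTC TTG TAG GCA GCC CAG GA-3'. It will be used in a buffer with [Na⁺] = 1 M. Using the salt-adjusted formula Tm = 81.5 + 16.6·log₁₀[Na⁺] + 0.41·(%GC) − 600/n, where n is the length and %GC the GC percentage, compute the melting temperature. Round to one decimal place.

Length n = 44. Counting bases: C=15, A=4, T=12, G=13
G+C = 28, so %GC = 28/44 × 100 = 63.636%
Salt term: 16.6 × (0) = 0
GC term: 0.41 × 63.636 = 26.091; length term: −600/44 = −13.636
Tm = 81.5 + (0) + 26.091 − 13.636 = 93.955 → 94.0°C

94.0°C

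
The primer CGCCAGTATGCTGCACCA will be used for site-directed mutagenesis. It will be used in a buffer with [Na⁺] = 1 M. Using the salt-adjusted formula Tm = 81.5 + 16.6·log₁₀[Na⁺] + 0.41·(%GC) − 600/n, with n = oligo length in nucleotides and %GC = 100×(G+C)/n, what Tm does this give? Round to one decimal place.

73.2°C

Length n = 18. T=3, G=4, C=7, A=4
G+C = 11, so %GC = 11/18 × 100 = 61.111%
Salt term: 16.6 × (0) = 0
GC term: 0.41 × 61.111 = 25.056; length term: −600/18 = −33.333
Tm = 81.5 + (0) + 25.056 − 33.333 = 73.223 → 73.2°C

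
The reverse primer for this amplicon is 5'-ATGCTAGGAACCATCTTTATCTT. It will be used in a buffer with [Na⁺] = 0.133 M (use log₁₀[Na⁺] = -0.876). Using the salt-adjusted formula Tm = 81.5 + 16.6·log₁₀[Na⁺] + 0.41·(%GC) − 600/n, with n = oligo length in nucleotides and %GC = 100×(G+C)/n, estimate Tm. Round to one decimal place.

Length n = 23. Scanning the sequence gives G=3, A=6, C=5, T=9.
G+C = 8, so %GC = 8/23 × 100 = 34.783%
Salt term: 16.6 × (-0.876) = -14.542
GC term: 0.41 × 34.783 = 14.261; length term: −600/23 = −26.087
Tm = 81.5 + (-14.542) + 14.261 − 26.087 = 55.132 → 55.1°C

55.1°C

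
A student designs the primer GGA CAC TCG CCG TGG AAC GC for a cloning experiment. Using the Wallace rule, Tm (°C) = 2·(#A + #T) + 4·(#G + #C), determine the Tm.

68°C

Scanning the sequence gives T=2, C=7, A=4, G=7.
A+T = 6, G+C = 14
Tm = 4·14 + 2·6 = 56 + 12 = 68°C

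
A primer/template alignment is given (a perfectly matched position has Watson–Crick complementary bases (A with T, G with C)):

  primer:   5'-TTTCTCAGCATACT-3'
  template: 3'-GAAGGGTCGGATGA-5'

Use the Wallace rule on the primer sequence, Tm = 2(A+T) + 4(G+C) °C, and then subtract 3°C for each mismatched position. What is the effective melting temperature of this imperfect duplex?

29°C

Primer base counts: A=3, T=6, G=1, C=4 → A+T=9, G+C=5
Perfect-match Tm = 2(9) + 4(5) = 18 + 20 = 38°C
Mismatches (positions where the bases are not complementary): 3 (at positions 1, 5, 10)
Effective Tm = 38 − 3×3 = 38 − 9 = 29°C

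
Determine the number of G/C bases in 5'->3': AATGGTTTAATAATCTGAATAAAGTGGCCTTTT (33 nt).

9

Base counts: G=6, C=3, A=11, T=13
G+C = 6 + 3 = 9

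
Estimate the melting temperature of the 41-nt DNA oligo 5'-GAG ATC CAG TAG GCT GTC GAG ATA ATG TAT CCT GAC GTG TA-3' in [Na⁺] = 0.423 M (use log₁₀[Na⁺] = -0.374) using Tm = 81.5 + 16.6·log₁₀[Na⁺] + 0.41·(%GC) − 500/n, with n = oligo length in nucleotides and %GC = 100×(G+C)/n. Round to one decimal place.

Length n = 41. Base counts: G=12, A=11, C=7, T=11
G+C = 19, so %GC = 19/41 × 100 = 46.341%
Salt term: 16.6 × (-0.374) = -6.208
GC term: 0.41 × 46.341 = 19; length term: −500/41 = −12.195
Tm = 81.5 + (-6.208) + 19 − 12.195 = 82.097 → 82.1°C

82.1°C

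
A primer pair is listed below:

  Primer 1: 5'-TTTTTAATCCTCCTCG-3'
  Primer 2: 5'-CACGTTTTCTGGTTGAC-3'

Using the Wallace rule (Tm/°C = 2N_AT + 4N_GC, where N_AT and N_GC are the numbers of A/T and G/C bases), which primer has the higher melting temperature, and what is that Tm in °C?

Primer 2, 50°C

Primer 1: A+T=10, G+C=6 → Tm = 2(10)+4(6) = 44°C
Primer 2: A+T=9, G+C=8 → Tm = 2(9)+4(8) = 50°C
44°C vs 50°C → primer 2 is higher.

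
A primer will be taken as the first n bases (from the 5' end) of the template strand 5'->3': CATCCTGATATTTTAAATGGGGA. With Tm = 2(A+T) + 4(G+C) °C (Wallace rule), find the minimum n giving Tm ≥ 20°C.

n = 7

First 6 bases: CATCCT → Tm = 18°C (< 20°C)
First 7 bases: CATCCTG → Tm = 22°C (≥ 20°C)
Since every base adds ≥2°C, Tm only increases with n, so the threshold is first crossed at n = 7.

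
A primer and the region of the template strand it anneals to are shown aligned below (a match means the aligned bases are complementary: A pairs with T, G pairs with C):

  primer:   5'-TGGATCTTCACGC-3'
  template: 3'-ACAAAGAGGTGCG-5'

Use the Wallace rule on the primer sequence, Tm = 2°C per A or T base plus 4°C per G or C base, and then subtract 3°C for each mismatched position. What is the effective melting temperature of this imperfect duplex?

Primer base counts: A=2, T=4, G=3, C=4 → A+T=6, G+C=7
Perfect-match Tm = 2(6) + 4(7) = 12 + 28 = 40°C
Mismatches (positions where the bases are not complementary): 3 (at positions 3, 4, 8)
Effective Tm = 40 − 3×3 = 40 − 9 = 31°C

31°C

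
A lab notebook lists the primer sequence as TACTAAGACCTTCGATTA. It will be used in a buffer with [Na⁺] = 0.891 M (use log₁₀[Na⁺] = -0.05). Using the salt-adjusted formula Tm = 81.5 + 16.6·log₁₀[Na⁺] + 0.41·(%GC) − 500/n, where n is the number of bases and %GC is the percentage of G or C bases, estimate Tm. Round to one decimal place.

66.6°C

Length n = 18. T=6, C=4, G=2, A=6
G+C = 6, so %GC = 6/18 × 100 = 33.333%
Salt term: 16.6 × (-0.05) = -0.83
GC term: 0.41 × 33.333 = 13.667; length term: −500/18 = −27.778
Tm = 81.5 + (-0.83) + 13.667 − 27.778 = 66.559 → 66.6°C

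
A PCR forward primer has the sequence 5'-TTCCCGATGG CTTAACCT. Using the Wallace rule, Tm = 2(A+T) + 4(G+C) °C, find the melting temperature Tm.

Scanning the sequence gives T=6, C=6, A=3, G=3.
So N_AT = 9 and N_GC = 9.
Tm = 2×9 + 4×9 = 54°C

54°C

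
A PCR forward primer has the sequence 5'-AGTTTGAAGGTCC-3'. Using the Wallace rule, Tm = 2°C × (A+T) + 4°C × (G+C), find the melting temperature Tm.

Scanning the sequence gives A=3, T=4, C=2, G=4.
So N_AT = 7 and N_GC = 6.
Tm = 4·6 + 2·7 = 24 + 14 = 38°C

38°C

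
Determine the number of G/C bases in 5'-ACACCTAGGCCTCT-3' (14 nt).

Counting bases: C=6, T=3, G=2, A=3
G+C = 2 + 6 = 8

8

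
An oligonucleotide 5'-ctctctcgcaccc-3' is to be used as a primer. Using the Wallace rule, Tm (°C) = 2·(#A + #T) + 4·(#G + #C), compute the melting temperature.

44°C

T=3, C=8, A=1, G=1
AT pairs contribute 4, GC pairs contribute 9.
Tm = 4·9 + 2·4 = 36 + 8 = 44°C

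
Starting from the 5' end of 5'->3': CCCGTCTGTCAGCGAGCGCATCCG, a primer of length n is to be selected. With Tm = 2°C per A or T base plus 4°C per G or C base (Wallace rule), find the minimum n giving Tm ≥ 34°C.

n = 10

First 9 bases: CCCGTCTGT → Tm = 30°C (< 34°C)
First 10 bases: CCCGTCTGTC → Tm = 34°C (≥ 34°C)
Since every base adds ≥2°C, Tm only increases with n, so the threshold is first crossed at n = 10.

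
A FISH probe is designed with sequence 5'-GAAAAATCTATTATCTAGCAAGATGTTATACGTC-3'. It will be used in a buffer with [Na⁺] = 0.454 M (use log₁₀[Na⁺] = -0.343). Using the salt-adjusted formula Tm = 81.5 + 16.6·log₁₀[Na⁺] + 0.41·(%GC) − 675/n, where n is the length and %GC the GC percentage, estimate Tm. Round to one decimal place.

68.0°C

Length n = 34. Base counts: G=5, A=13, C=5, T=11
G+C = 10, so %GC = 10/34 × 100 = 29.412%
Salt term: 16.6 × (-0.343) = -5.694
GC term: 0.41 × 29.412 = 12.059; length term: −675/34 = −19.853
Tm = 81.5 + (-5.694) + 12.059 − 19.853 = 68.012 → 68.0°C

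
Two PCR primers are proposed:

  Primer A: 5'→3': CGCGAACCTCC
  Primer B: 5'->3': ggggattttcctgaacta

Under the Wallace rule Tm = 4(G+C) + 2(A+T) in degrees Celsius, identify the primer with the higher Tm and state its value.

Primer B, 52°C

Primer A: A+T=3, G+C=8 → Tm = 2(3)+4(8) = 38°C
Primer B: A+T=10, G+C=8 → Tm = 2(10)+4(8) = 52°C
38°C vs 52°C → primer B is higher.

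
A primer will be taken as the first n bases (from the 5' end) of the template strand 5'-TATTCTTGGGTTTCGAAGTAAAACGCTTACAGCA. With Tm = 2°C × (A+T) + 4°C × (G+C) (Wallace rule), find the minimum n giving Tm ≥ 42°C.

n = 15

First 14 bases: TATTCTTGGGTTTC → Tm = 38°C (< 42°C)
First 15 bases: TATTCTTGGGTTTCG → Tm = 42°C (≥ 42°C)
Since every base adds ≥2°C, Tm only increases with n, so the threshold is first crossed at n = 15.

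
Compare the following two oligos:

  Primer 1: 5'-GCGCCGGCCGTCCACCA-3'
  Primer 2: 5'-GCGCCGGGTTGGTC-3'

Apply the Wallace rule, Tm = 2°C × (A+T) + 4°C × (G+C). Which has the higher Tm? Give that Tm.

Primer 1, 62°C

Primer 1: A+T=3, G+C=14 → Tm = 2(3)+4(14) = 62°C
Primer 2: A+T=3, G+C=11 → Tm = 2(3)+4(11) = 50°C
62°C vs 50°C → primer 1 is higher.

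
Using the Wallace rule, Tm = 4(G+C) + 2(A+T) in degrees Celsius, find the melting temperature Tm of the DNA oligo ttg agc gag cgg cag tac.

Counting bases: C=4, A=4, G=7, T=3
A+T = 7, G+C = 11
Tm = 4·11 + 2·7 = 44 + 14 = 58°C

58°C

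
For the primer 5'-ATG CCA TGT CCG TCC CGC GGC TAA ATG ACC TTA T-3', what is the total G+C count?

Base counts: C=11, A=7, G=7, T=9
Total G or C: 7 + 11 = 18

18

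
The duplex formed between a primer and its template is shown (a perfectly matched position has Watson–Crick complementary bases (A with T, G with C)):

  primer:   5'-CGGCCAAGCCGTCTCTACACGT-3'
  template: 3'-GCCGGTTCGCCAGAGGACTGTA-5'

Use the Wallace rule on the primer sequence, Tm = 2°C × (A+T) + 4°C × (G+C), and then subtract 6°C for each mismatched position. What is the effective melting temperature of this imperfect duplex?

42°C

Primer base counts: A=4, T=4, G=5, C=9 → A+T=8, G+C=14
Perfect-match Tm = 2(8) + 4(14) = 16 + 56 = 72°C
Mismatches (positions where the bases are not complementary): 5 (at positions 10, 16, 17, 18, 21)
Effective Tm = 72 − 5×6 = 72 − 30 = 42°C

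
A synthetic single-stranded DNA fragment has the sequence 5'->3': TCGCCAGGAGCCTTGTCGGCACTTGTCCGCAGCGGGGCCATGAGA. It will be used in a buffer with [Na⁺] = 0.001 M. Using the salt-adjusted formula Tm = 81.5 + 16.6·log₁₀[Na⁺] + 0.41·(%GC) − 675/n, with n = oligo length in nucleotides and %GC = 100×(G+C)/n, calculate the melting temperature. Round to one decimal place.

Length n = 45. Base counts: T=8, G=16, C=14, A=7
G+C = 30, so %GC = 30/45 × 100 = 66.667%
Salt term: 16.6 × (-3) = -49.8
GC term: 0.41 × 66.667 = 27.333; length term: −675/45 = −15
Tm = 81.5 + (-49.8) + 27.333 − 15 = 44.033 → 44.0°C

44.0°C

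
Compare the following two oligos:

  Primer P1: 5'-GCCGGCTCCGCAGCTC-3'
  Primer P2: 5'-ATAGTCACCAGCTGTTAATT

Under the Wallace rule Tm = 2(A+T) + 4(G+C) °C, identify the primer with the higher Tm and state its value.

Primer P1, 58°C

Primer P1: A+T=3, G+C=13 → Tm = 2(3)+4(13) = 58°C
Primer P2: A+T=13, G+C=7 → Tm = 2(13)+4(7) = 54°C
58°C vs 54°C → primer P1 is higher.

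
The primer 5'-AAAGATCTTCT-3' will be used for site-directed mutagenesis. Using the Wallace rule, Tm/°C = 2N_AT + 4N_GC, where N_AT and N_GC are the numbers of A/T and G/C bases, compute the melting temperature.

Counting bases: T=4, G=1, C=2, A=4
AT pairs contribute 8, GC pairs contribute 3.
Tm = 2(8) + 4(3) = 16 + 12 = 28°C

28°C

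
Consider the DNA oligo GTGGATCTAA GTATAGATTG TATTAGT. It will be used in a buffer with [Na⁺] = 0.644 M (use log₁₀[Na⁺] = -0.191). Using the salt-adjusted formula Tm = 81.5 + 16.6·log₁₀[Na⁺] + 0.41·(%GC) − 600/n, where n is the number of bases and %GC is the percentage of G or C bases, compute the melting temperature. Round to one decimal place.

68.3°C

Length n = 27. Counting bases: T=11, C=1, A=8, G=7
G+C = 8, so %GC = 8/27 × 100 = 29.63%
Salt term: 16.6 × (-0.191) = -3.171
GC term: 0.41 × 29.63 = 12.148; length term: −600/27 = −22.222
Tm = 81.5 + (-3.171) + 12.148 − 22.222 = 68.255 → 68.3°C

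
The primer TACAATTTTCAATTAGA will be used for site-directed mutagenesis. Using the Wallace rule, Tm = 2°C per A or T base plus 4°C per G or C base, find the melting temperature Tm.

40°C

Counting bases: G=1, C=2, A=7, T=7
A+T = 14, G+C = 3
Tm = 2(14) + 4(3) = 28 + 12 = 40°C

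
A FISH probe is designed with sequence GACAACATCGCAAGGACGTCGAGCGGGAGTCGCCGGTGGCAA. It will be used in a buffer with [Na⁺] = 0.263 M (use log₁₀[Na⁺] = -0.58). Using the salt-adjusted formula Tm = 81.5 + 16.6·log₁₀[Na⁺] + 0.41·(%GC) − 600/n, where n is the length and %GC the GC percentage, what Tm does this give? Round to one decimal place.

83.9°C

Length n = 42. Scanning the sequence gives G=16, T=4, C=11, A=11.
G+C = 27, so %GC = 27/42 × 100 = 64.286%
Salt term: 16.6 × (-0.58) = -9.628
GC term: 0.41 × 64.286 = 26.357; length term: −600/42 = −14.286
Tm = 81.5 + (-9.628) + 26.357 − 14.286 = 83.943 → 83.9°C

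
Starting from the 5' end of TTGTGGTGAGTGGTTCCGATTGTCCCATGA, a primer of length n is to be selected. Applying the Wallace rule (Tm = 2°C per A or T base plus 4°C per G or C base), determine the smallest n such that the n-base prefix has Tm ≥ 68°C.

n = 23

First 22 bases: TTGTGGTGAGTGGTTCCGATTG → Tm = 66°C (< 68°C)
First 23 bases: TTGTGGTGAGTGGTTCCGATTGT → Tm = 68°C (≥ 68°C)
Each additional base adds 2°C (A/T) or 4°C (G/C), so Tm is non-decreasing in n; n = 23 is the first length to reach 68°C.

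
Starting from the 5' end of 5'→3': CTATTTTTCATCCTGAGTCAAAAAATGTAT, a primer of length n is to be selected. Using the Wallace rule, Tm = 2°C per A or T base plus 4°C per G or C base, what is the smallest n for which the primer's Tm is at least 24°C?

n = 10

First 9 bases: CTATTTTTC → Tm = 22°C (< 24°C)
First 10 bases: CTATTTTTCA → Tm = 24°C (≥ 24°C)
Since every base adds ≥2°C, Tm only increases with n, so the threshold is first crossed at n = 10.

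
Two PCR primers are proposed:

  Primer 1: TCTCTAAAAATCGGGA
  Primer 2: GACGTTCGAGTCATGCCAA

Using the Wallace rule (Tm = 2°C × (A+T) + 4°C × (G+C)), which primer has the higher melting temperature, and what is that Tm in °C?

Primer 1: A+T=10, G+C=6 → Tm = 2(10)+4(6) = 44°C
Primer 2: A+T=9, G+C=10 → Tm = 2(9)+4(10) = 58°C
44°C vs 58°C → primer 2 is higher.

Primer 2, 58°C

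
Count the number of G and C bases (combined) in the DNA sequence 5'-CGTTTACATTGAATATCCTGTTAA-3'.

7

Scanning the sequence gives T=10, A=7, C=4, G=3.
Total G or C: 3 + 4 = 7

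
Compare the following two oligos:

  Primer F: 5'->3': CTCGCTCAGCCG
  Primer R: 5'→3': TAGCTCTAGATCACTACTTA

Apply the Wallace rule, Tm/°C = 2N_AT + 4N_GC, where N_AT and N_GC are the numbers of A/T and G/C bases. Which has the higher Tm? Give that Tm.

Primer F: A+T=3, G+C=9 → Tm = 2(3)+4(9) = 42°C
Primer R: A+T=13, G+C=7 → Tm = 2(13)+4(7) = 54°C
42°C vs 54°C → primer R is higher.

Primer R, 54°C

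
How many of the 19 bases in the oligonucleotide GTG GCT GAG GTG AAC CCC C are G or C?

G=7, A=3, T=3, C=6
Total G or C: 7 + 6 = 13

13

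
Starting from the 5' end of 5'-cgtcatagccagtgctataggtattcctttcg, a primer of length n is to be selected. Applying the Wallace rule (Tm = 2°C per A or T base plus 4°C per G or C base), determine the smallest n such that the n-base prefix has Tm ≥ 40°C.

n = 13

First 12 bases: CGTCATAGCCAG → Tm = 38°C (< 40°C)
First 13 bases: CGTCATAGCCAGT → Tm = 40°C (≥ 40°C)
Each additional base adds 2°C (A/T) or 4°C (G/C), so Tm is non-decreasing in n; n = 13 is the first length to reach 40°C.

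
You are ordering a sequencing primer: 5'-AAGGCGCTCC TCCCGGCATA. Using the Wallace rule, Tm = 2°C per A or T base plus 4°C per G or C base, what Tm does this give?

Base counts: C=8, G=5, T=3, A=4
AT pairs contribute 7, GC pairs contribute 13.
Tm = 2×7 + 4×13 = 66°C

66°C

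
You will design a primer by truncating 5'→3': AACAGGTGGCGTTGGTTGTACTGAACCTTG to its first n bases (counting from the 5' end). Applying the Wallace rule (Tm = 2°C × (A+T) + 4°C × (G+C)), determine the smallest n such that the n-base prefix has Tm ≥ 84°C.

First 27 bases: AACAGGTGGCGTTGGTTGTACTGAACC → Tm = 82°C (< 84°C)
First 28 bases: AACAGGTGGCGTTGGTTGTACTGAACCT → Tm = 84°C (≥ 84°C)
Each additional base adds 2°C (A/T) or 4°C (G/C), so Tm is non-decreasing in n; n = 28 is the first length to reach 84°C.

n = 28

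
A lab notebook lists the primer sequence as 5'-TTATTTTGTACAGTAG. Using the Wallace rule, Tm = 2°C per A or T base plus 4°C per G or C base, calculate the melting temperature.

40°C

T=8, G=3, A=4, C=1
A+T = 12, G+C = 4
Tm = 2×12 + 4×4 = 40°C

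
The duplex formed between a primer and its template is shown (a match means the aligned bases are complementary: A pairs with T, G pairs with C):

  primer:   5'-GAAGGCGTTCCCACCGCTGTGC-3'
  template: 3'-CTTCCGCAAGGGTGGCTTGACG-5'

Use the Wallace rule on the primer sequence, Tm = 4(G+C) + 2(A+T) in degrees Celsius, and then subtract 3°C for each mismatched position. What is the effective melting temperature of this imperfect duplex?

65°C

Primer base counts: A=3, T=4, G=7, C=8 → A+T=7, G+C=15
Perfect-match Tm = 2(7) + 4(15) = 14 + 60 = 74°C
Mismatches (positions where the bases are not complementary): 3 (at positions 17, 18, 19)
Effective Tm = 74 − 3×3 = 74 − 9 = 65°C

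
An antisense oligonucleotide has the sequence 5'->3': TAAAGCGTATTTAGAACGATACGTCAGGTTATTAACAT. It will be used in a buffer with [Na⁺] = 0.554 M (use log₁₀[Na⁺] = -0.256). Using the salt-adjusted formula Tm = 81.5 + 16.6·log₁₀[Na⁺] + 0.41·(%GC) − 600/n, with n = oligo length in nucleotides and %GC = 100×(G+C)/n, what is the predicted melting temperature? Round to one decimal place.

74.4°C

Length n = 38. Scanning the sequence gives G=7, C=5, A=14, T=12.
G+C = 12, so %GC = 12/38 × 100 = 31.579%
Salt term: 16.6 × (-0.256) = -4.25
GC term: 0.41 × 31.579 = 12.947; length term: −600/38 = −15.789
Tm = 81.5 + (-4.25) + 12.947 − 15.789 = 74.408 → 74.4°C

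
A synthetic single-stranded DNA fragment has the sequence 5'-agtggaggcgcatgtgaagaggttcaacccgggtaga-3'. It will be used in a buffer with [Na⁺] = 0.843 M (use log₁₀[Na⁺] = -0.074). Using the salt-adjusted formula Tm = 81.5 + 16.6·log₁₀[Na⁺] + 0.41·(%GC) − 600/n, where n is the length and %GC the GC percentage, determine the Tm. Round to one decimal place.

Length n = 37. T=6, G=15, A=10, C=6
G+C = 21, so %GC = 21/37 × 100 = 56.757%
Salt term: 16.6 × (-0.074) = -1.228
GC term: 0.41 × 56.757 = 23.27; length term: −600/37 = −16.216
Tm = 81.5 + (-1.228) + 23.27 − 16.216 = 87.326 → 87.3°C

87.3°C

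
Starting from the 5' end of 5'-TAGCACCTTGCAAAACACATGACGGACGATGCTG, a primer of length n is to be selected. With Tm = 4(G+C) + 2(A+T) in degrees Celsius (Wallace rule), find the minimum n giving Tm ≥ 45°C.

n = 16

First 15 bases: TAGCACCTTGCAAAA → Tm = 42°C (< 45°C)
First 16 bases: TAGCACCTTGCAAAAC → Tm = 46°C (≥ 45°C)
Each additional base adds 2°C (A/T) or 4°C (G/C), so Tm is non-decreasing in n; n = 16 is the first length to reach 45°C.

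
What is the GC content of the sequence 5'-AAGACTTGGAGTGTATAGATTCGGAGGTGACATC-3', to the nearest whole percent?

44%

Base counts: T=9, A=10, G=11, C=4
G+C = 11 + 4 = 15 out of 34 bases
%GC = 15/34 × 100 = 44.12% ≈ 44%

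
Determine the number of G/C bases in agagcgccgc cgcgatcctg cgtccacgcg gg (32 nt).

Counting bases: A=4, G=12, C=13, T=3
G+C = 12 + 13 = 25

25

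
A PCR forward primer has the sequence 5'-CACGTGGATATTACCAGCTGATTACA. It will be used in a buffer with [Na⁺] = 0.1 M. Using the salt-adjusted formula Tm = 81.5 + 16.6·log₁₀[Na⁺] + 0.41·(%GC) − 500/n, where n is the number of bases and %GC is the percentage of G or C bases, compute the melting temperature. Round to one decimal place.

Length n = 26. T=7, C=6, G=5, A=8
G+C = 11, so %GC = 11/26 × 100 = 42.308%
Salt term: 16.6 × (-1) = -16.6
GC term: 0.41 × 42.308 = 17.346; length term: −500/26 = −19.231
Tm = 81.5 + (-16.6) + 17.346 − 19.231 = 63.015 → 63.0°C

63.0°C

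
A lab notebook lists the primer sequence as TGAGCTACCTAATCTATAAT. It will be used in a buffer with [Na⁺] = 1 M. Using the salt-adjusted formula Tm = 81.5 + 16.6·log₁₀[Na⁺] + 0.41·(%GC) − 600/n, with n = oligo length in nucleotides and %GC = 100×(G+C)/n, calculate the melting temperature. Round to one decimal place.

63.8°C

Length n = 20. C=4, T=7, G=2, A=7
G+C = 6, so %GC = 6/20 × 100 = 30%
Salt term: 16.6 × (0) = 0
GC term: 0.41 × 30 = 12.3; length term: −600/20 = −30
Tm = 81.5 + (0) + 12.3 − 30 = 63.8 → 63.8°C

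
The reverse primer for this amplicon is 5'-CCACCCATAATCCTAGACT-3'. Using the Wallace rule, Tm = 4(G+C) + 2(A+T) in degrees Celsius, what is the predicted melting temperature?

Base counts: C=8, T=4, A=6, G=1
A+T = 10, G+C = 9
Tm = 2(10) + 4(9) = 20 + 36 = 56°C

56°C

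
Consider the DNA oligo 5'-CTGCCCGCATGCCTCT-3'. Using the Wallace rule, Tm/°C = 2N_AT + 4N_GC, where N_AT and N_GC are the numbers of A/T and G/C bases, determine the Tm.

54°C

C=8, T=4, G=3, A=1
A+T = 5, G+C = 11
Tm = 4·11 + 2·5 = 44 + 10 = 54°C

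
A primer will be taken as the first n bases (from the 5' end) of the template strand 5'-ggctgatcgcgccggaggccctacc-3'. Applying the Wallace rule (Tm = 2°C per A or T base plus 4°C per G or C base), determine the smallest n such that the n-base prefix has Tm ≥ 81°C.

n = 24

First 23 bases: GGCTGATCGCGCCGGAGGCCCTA → Tm = 80°C (< 81°C)
First 24 bases: GGCTGATCGCGCCGGAGGCCCTAC → Tm = 84°C (≥ 81°C)
Each additional base adds 2°C (A/T) or 4°C (G/C), so Tm is non-decreasing in n; n = 24 is the first length to reach 81°C.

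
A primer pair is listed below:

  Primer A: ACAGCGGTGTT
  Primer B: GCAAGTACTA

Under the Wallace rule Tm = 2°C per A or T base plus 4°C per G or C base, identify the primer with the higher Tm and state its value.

Primer A, 34°C

Primer A: A+T=5, G+C=6 → Tm = 2(5)+4(6) = 34°C
Primer B: A+T=6, G+C=4 → Tm = 2(6)+4(4) = 28°C
34°C vs 28°C → primer A is higher.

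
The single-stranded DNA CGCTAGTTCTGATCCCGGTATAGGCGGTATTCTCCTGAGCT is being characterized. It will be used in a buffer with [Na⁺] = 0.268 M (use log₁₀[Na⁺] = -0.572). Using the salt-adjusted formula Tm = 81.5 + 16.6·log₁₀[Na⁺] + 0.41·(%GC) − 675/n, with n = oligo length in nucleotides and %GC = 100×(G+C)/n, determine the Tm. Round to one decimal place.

Length n = 41. Counting bases: T=13, C=11, G=11, A=6
G+C = 22, so %GC = 22/41 × 100 = 53.659%
Salt term: 16.6 × (-0.572) = -9.495
GC term: 0.41 × 53.659 = 22; length term: −675/41 = −16.463
Tm = 81.5 + (-9.495) + 22 − 16.463 = 77.542 → 77.5°C

77.5°C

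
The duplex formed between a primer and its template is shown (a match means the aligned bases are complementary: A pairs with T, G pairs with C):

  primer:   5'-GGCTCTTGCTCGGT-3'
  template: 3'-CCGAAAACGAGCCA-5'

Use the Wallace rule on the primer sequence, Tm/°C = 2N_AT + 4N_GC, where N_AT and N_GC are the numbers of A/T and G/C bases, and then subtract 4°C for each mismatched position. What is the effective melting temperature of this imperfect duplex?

Primer base counts: A=0, T=5, G=5, C=4 → A+T=5, G+C=9
Perfect-match Tm = 2(5) + 4(9) = 10 + 36 = 46°C
Mismatches (positions where the bases are not complementary): 1 (at position 5)
Effective Tm = 46 − 1×4 = 46 − 4 = 42°C

42°C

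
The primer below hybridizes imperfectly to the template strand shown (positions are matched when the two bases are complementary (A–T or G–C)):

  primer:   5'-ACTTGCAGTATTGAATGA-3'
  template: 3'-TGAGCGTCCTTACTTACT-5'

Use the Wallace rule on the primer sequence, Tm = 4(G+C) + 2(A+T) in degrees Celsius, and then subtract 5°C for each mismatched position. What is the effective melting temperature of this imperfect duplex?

Primer base counts: A=6, T=6, G=4, C=2 → A+T=12, G+C=6
Perfect-match Tm = 2(12) + 4(6) = 24 + 24 = 48°C
Mismatches (positions where the bases are not complementary): 3 (at positions 4, 9, 11)
Effective Tm = 48 − 3×5 = 48 − 15 = 33°C

33°C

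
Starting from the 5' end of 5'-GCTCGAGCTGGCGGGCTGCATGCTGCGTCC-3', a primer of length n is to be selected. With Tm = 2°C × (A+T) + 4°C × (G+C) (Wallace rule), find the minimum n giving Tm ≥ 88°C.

n = 26

First 25 bases: GCTCGAGCTGGCGGGCTGCATGCTG → Tm = 86°C (< 88°C)
First 26 bases: GCTCGAGCTGGCGGGCTGCATGCTGC → Tm = 90°C (≥ 88°C)
Each additional base adds 2°C (A/T) or 4°C (G/C), so Tm is non-decreasing in n; n = 26 is the first length to reach 88°C.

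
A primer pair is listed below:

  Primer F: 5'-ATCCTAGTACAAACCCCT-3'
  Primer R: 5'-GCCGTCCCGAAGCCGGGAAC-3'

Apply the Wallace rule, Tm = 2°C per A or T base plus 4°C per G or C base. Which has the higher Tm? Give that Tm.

Primer R, 70°C

Primer F: A+T=10, G+C=8 → Tm = 2(10)+4(8) = 52°C
Primer R: A+T=5, G+C=15 → Tm = 2(5)+4(15) = 70°C
52°C vs 70°C → primer R is higher.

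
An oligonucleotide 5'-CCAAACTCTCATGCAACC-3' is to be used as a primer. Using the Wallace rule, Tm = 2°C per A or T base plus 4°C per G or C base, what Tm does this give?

54°C

Counting bases: C=8, T=3, G=1, A=6
A+T = 9, G+C = 9
Tm = 2×9 + 4×9 = 54°C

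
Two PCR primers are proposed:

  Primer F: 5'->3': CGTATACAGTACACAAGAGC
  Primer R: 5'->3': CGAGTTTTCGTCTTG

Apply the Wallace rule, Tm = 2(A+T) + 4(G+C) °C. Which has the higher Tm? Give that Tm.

Primer F, 58°C

Primer F: A+T=11, G+C=9 → Tm = 2(11)+4(9) = 58°C
Primer R: A+T=8, G+C=7 → Tm = 2(8)+4(7) = 44°C
58°C vs 44°C → primer F is higher.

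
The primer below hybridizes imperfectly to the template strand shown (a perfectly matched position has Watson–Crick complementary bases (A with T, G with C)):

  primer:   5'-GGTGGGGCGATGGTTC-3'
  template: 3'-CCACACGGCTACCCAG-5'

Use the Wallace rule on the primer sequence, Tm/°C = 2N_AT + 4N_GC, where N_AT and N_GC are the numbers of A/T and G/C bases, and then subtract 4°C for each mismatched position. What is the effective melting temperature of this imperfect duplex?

42°C

Primer base counts: A=1, T=4, G=9, C=2 → A+T=5, G+C=11
Perfect-match Tm = 2(5) + 4(11) = 10 + 44 = 54°C
Mismatches (positions where the bases are not complementary): 3 (at positions 5, 7, 14)
Effective Tm = 54 − 3×4 = 54 − 12 = 42°C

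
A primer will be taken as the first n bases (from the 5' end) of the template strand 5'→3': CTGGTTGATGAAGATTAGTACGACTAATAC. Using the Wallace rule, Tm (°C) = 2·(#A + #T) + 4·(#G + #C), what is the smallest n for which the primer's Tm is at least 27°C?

First 9 bases: CTGGTTGAT → Tm = 26°C (< 27°C)
First 10 bases: CTGGTTGATG → Tm = 30°C (≥ 27°C)
Since every base adds ≥2°C, Tm only increases with n, so the threshold is first crossed at n = 10.

n = 10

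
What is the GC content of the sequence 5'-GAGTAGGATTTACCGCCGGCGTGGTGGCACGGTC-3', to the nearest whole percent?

65%

Base counts: A=5, C=8, G=14, T=7
G+C = 14 + 8 = 22 out of 34 bases
%GC = 22/34 × 100 = 64.71% ≈ 65%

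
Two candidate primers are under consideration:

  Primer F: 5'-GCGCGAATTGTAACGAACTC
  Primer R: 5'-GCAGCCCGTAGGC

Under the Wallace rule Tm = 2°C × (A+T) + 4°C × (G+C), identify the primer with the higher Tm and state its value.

Primer F: A+T=10, G+C=10 → Tm = 2(10)+4(10) = 60°C
Primer R: A+T=3, G+C=10 → Tm = 2(3)+4(10) = 46°C
60°C vs 46°C → primer F is higher.

Primer F, 60°C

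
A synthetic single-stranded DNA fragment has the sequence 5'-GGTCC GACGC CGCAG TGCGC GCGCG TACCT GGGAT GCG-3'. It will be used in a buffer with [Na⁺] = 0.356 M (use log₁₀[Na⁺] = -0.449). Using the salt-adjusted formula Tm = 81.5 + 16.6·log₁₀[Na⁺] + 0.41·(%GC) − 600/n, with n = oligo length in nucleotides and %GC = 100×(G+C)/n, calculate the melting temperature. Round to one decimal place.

89.5°C

Length n = 38. Scanning the sequence gives C=13, G=16, T=5, A=4.
G+C = 29, so %GC = 29/38 × 100 = 76.316%
Salt term: 16.6 × (-0.449) = -7.453
GC term: 0.41 × 76.316 = 31.29; length term: −600/38 = −15.789
Tm = 81.5 + (-7.453) + 31.29 − 15.789 = 89.548 → 89.5°C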